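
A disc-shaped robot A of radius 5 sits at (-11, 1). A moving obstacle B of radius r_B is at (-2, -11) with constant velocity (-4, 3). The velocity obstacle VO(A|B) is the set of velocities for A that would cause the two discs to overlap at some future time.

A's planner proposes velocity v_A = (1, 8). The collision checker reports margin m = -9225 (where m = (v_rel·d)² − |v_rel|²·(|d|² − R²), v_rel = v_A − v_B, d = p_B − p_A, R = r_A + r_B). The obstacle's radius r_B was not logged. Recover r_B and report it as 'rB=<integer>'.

m = -9225
d = (9, -12);  v_rel = (5, 5),  |v_rel|² = 50
v_rel×d = (5)·(-12) − (5)·(9) = -105
since m = R²·50 − (-105)²:  R² = (11025 + -9225) / 50 = 36
R = √36 = 6  ⇒  r_B = 6 − 5 = 1

rB=1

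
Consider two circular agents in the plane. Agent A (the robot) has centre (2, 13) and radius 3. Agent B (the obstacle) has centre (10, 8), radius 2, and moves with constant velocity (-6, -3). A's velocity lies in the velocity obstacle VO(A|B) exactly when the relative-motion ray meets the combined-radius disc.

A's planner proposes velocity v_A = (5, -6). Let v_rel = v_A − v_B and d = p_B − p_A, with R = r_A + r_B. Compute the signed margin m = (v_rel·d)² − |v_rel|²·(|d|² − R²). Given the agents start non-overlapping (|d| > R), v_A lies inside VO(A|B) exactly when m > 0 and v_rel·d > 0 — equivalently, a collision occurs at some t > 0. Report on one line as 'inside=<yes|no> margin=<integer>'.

d = (8, -5),  |d|² = 89;  R = 3+2 = 5,  c = 89−5² = 64
v_rel = (11, -3),  |v_rel|² = 130;  v_rel·d = (11)·(8) + (-3)·(-5) = 103
130·t² − 206·t + 64 = 0  ⇒  m = 103² − 130·64 = 2289
m = 2289 > 0,  v_rel·d = 103 > 0  ⇒  inside

inside=yes margin=2289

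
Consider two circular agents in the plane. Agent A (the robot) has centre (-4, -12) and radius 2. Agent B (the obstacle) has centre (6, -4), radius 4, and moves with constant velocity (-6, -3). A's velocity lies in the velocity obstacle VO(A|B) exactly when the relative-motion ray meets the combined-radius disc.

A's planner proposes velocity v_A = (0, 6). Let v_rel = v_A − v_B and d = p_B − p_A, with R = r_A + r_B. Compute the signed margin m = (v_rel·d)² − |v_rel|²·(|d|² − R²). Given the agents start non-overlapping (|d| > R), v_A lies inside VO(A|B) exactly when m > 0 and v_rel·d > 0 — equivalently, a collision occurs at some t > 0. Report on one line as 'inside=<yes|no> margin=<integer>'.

d = (10, 8),  |d|² = 164;  R = 2+4 = 6,  c = 164−6² = 128
v_rel = (6, 9),  |v_rel|² = 117;  v_rel·d = (6)·(10) + (9)·(8) = 132
117·t² − 264·t + 128 = 0  ⇒  m = 132² − 117·128 = 2448
m = 2448 > 0,  v_rel·d = 132 > 0  ⇒  inside

inside=yes margin=2448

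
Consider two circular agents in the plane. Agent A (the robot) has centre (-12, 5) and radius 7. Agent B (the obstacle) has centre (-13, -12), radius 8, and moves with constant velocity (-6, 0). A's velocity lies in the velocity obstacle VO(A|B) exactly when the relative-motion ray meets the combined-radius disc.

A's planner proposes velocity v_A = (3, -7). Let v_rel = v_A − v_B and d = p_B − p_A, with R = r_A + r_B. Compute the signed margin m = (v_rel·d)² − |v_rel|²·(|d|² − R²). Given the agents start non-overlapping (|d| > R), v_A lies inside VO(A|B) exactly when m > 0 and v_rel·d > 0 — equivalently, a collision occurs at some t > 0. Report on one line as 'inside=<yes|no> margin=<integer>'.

d = (-1, -17),  |d|² = 290;  R = 7+8 = 15,  c = 290−15² = 65
v_rel = (9, -7),  |v_rel|² = 130;  v_rel·d = (9)·(-1) + (-7)·(-17) = 110
130·t² − 220·t + 65 = 0  ⇒  m = 110² − 130·65 = 3650
m = 3650 > 0,  v_rel·d = 110 > 0  ⇒  inside

inside=yes margin=3650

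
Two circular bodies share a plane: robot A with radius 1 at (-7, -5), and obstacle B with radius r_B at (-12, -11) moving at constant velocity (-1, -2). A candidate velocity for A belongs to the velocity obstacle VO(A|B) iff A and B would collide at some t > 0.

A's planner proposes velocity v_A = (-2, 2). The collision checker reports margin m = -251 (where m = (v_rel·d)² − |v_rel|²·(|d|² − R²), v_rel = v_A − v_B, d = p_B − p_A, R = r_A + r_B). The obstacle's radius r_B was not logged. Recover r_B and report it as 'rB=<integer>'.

m = -251
d = (-5, -6);  v_rel = (-1, 4),  |v_rel|² = 17
v_rel×d = (-1)·(-6) − (4)·(-5) = 26
since m = R²·17 − 26²:  R² = (676 + -251) / 17 = 25
R = √25 = 5  ⇒  r_B = 5 − 1 = 4

rB=4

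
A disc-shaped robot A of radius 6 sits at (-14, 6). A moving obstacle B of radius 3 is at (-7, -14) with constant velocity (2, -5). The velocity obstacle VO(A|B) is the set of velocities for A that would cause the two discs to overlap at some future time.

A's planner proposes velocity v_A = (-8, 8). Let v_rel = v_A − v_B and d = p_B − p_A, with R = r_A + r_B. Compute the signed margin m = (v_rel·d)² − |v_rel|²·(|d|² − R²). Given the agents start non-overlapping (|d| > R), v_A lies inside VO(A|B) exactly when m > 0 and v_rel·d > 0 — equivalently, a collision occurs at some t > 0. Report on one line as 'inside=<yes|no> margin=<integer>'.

d = (7, -20),  |d|² = 449;  R = 6+3 = 9,  c = 449−9² = 368
v_rel = (-10, 13),  |v_rel|² = 269;  v_rel·d = (-10)·(7) + (13)·(-20) = -330
269·t² + 660·t + 368 = 0  ⇒  m = (-330)² − 269·368 = 9908
m = 9908 > 0,  v_rel·d = -330 < 0  ⇒  outside

inside=no margin=9908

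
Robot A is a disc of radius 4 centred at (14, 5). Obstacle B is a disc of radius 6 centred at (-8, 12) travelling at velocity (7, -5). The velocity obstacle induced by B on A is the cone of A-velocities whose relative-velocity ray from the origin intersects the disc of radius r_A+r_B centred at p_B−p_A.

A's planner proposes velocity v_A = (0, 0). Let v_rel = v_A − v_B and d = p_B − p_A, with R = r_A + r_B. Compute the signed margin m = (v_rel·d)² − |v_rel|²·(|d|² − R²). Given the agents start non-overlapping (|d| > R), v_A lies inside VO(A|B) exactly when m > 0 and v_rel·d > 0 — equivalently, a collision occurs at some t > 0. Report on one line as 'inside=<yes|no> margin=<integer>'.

d = (-22, 7),  |d|² = 533;  R = 4+6 = 10,  c = 533−10² = 433
v_rel = (-7, 5),  |v_rel|² = 74;  v_rel·d = (-7)·(-22) + (5)·(7) = 189
74·t² − 378·t + 433 = 0  ⇒  m = 189² − 74·433 = 3679
m = 3679 > 0,  v_rel·d = 189 > 0  ⇒  inside

inside=yes margin=3679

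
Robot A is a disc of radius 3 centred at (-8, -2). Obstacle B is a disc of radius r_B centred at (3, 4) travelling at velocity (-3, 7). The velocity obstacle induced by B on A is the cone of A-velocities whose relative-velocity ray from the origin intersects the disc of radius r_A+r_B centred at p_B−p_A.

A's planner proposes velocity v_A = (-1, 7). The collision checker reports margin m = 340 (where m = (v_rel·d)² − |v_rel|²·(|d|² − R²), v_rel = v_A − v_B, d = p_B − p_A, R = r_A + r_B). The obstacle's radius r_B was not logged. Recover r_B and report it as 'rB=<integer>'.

m = 340
d = (11, 6);  v_rel = (2, 0),  |v_rel|² = 4
v_rel×d = (2)·(6) − (0)·(11) = 12
since m = R²·4 − 12²:  R² = (144 + 340) / 4 = 121
R = √121 = 11  ⇒  r_B = 11 − 3 = 8

rB=8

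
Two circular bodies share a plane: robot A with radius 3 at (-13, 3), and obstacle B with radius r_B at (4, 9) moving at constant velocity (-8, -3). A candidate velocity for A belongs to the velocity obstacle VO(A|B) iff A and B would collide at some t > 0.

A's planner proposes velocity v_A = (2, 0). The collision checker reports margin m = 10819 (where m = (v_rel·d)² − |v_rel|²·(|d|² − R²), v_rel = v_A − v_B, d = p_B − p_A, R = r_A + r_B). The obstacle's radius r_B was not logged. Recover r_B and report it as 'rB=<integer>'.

m = 10819
d = (17, 6);  v_rel = (10, 3),  |v_rel|² = 109
v_rel×d = (10)·(6) − (3)·(17) = 9
since m = R²·109 − 9²:  R² = (81 + 10819) / 109 = 100
R = √100 = 10  ⇒  r_B = 10 − 3 = 7

rB=7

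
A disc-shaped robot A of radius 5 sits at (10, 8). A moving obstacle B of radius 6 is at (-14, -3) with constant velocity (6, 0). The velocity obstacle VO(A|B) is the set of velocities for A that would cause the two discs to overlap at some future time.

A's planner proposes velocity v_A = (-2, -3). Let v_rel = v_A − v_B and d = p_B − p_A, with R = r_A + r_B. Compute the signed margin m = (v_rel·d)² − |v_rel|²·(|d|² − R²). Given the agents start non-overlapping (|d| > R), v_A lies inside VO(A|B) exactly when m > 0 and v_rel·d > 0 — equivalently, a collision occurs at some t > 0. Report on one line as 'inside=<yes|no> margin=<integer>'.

d = (-24, -11),  |d|² = 697;  R = 5+6 = 11,  c = 697−11² = 576
v_rel = (-8, -3),  |v_rel|² = 73;  v_rel·d = (-8)·(-24) + (-3)·(-11) = 225
73·t² − 450·t + 576 = 0  ⇒  m = 225² − 73·576 = 8577
m = 8577 > 0,  v_rel·d = 225 > 0  ⇒  inside

inside=yes margin=8577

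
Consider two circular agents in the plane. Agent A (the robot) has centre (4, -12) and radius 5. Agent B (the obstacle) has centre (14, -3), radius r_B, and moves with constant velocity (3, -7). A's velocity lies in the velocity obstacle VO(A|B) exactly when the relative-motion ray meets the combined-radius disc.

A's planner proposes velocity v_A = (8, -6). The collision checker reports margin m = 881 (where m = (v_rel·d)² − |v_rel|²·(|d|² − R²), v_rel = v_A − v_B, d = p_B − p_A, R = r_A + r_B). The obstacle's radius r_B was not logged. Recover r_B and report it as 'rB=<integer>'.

m = 881
d = (10, 9);  v_rel = (5, 1),  |v_rel|² = 26
v_rel×d = (5)·(9) − (1)·(10) = 35
since m = R²·26 − 35²:  R² = (1225 + 881) / 26 = 81
R = √81 = 9  ⇒  r_B = 9 − 5 = 4

rB=4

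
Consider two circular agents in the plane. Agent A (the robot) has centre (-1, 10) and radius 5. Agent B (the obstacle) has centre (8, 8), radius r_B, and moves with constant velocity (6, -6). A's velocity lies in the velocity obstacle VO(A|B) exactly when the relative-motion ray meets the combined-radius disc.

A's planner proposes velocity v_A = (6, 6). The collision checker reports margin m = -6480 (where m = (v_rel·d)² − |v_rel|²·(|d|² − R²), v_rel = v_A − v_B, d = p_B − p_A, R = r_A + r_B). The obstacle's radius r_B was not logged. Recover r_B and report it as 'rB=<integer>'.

m = -6480
d = (9, -2);  v_rel = (0, 12),  |v_rel|² = 144
v_rel×d = (0)·(-2) − (12)·(9) = -108
since m = R²·144 − (-108)²:  R² = (11664 + -6480) / 144 = 36
R = √36 = 6  ⇒  r_B = 6 − 5 = 1

rB=1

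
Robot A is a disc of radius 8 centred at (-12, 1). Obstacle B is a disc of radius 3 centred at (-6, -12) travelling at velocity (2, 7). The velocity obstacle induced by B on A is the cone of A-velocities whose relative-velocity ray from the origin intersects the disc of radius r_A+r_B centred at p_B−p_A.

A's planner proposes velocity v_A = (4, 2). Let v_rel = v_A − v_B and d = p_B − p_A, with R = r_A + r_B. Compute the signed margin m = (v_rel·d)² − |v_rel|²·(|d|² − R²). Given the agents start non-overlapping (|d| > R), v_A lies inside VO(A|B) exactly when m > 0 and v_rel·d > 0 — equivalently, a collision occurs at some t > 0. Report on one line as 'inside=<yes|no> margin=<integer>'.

d = (6, -13),  |d|² = 205;  R = 8+3 = 11,  c = 205−11² = 84
v_rel = (2, -5),  |v_rel|² = 29;  v_rel·d = (2)·(6) + (-5)·(-13) = 77
29·t² − 154·t + 84 = 0  ⇒  m = 77² − 29·84 = 3493
m = 3493 > 0,  v_rel·d = 77 > 0  ⇒  inside

inside=yes margin=3493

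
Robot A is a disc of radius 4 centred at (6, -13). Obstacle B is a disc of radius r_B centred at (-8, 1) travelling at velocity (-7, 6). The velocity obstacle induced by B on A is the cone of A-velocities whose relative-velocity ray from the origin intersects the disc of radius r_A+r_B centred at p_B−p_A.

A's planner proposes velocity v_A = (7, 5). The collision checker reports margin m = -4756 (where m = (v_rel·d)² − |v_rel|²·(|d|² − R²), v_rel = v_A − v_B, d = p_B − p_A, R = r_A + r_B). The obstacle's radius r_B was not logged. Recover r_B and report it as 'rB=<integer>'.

m = -4756
d = (-14, 14);  v_rel = (14, -1),  |v_rel|² = 197
v_rel×d = (14)·(14) − (-1)·(-14) = 182
since m = R²·197 − 182²:  R² = (33124 + -4756) / 197 = 144
R = √144 = 12  ⇒  r_B = 12 − 4 = 8

rB=8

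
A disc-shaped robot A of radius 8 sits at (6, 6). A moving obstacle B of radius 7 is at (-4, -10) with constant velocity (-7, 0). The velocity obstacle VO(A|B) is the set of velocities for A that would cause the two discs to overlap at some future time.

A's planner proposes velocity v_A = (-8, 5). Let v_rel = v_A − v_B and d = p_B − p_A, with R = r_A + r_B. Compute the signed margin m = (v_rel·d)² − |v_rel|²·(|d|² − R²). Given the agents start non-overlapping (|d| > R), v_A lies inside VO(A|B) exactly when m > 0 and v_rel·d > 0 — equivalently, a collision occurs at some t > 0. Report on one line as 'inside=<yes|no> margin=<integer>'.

d = (-10, -16),  |d|² = 356;  R = 8+7 = 15,  c = 356−15² = 131
v_rel = (-1, 5),  |v_rel|² = 26;  v_rel·d = (-1)·(-10) + (5)·(-16) = -70
26·t² + 140·t + 131 = 0  ⇒  m = (-70)² − 26·131 = 1494
m = 1494 > 0,  v_rel·d = -70 < 0  ⇒  outside

inside=no margin=1494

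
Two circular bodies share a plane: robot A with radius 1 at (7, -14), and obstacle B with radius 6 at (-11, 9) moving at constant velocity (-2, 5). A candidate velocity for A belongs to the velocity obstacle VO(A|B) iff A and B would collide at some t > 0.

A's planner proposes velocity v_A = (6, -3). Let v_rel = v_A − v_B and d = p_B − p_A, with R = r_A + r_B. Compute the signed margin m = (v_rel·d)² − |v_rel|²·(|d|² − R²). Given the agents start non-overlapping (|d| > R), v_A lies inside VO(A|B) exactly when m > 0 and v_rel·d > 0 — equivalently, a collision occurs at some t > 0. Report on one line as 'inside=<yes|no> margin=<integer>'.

d = (-18, 23),  |d|² = 853;  R = 1+6 = 7,  c = 853−7² = 804
v_rel = (8, -8),  |v_rel|² = 128;  v_rel·d = (8)·(-18) + (-8)·(23) = -328
128·t² + 656·t + 804 = 0  ⇒  m = (-328)² − 128·804 = 4672
m = 4672 > 0,  v_rel·d = -328 < 0  ⇒  outside

inside=no margin=4672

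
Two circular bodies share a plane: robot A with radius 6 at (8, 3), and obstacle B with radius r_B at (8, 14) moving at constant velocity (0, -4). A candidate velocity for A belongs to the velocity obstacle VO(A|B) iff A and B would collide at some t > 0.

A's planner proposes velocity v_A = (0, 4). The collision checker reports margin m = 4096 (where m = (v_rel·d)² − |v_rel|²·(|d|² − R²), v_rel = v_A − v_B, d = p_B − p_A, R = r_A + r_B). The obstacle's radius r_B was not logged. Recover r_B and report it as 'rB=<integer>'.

m = 4096
d = (0, 11);  v_rel = (0, 8),  |v_rel|² = 64
v_rel×d = (0)·(11) − (8)·(0) = 0
since m = R²·64 − 0²:  R² = (0 + 4096) / 64 = 64
R = √64 = 8  ⇒  r_B = 8 − 6 = 2

rB=2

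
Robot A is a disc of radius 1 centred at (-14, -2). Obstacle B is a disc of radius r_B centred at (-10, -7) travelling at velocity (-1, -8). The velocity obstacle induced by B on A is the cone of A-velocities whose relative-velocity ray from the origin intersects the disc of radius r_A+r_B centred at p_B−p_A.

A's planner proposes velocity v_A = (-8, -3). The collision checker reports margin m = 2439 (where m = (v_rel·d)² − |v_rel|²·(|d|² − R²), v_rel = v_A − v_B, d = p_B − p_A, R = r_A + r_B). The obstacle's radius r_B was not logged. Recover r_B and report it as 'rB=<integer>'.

m = 2439
d = (4, -5);  v_rel = (-7, 5),  |v_rel|² = 74
v_rel×d = (-7)·(-5) − (5)·(4) = 15
since m = R²·74 − 15²:  R² = (225 + 2439) / 74 = 36
R = √36 = 6  ⇒  r_B = 6 − 1 = 5

rB=5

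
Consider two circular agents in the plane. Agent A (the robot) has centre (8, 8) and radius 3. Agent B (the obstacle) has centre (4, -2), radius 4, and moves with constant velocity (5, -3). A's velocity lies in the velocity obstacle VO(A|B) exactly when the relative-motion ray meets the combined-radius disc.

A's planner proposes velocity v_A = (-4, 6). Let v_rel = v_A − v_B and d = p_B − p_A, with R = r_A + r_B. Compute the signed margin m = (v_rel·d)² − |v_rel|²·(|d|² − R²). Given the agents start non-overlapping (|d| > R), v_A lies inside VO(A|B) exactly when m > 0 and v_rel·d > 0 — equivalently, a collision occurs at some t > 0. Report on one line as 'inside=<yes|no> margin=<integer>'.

d = (-4, -10),  |d|² = 116;  R = 3+4 = 7,  c = 116−7² = 67
v_rel = (-9, 9),  |v_rel|² = 162;  v_rel·d = (-9)·(-4) + (9)·(-10) = -54
162·t² + 108·t + 67 = 0  ⇒  m = (-54)² − 162·67 = -7938
m = -7938 < 0,  v_rel·d = -54 < 0  ⇒  outside

inside=no margin=-7938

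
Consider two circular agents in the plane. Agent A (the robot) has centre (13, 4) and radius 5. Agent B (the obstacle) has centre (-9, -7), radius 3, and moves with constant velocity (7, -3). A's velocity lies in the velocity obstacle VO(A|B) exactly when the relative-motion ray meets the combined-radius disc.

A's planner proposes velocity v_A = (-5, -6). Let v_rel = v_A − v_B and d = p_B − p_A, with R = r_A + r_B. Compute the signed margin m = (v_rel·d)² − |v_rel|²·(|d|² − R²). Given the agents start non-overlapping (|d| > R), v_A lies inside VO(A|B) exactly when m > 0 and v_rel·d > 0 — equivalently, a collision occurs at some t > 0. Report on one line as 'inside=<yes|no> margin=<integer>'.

d = (-22, -11),  |d|² = 605;  R = 5+3 = 8,  c = 605−8² = 541
v_rel = (-12, -3),  |v_rel|² = 153;  v_rel·d = (-12)·(-22) + (-3)·(-11) = 297
153·t² − 594·t + 541 = 0  ⇒  m = 297² − 153·541 = 5436
m = 5436 > 0,  v_rel·d = 297 > 0  ⇒  inside

inside=yes margin=5436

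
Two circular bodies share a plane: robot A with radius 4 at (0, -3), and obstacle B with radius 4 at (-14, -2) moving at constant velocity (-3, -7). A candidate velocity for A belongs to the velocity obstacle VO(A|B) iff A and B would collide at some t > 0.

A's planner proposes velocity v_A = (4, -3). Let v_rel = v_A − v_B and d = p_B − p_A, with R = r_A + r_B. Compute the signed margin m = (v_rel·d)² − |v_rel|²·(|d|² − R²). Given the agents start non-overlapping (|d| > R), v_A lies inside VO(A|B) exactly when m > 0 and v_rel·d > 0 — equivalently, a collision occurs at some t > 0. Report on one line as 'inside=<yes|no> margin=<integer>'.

d = (-14, 1),  |d|² = 197;  R = 4+4 = 8,  c = 197−8² = 133
v_rel = (7, 4),  |v_rel|² = 65;  v_rel·d = (7)·(-14) + (4)·(1) = -94
65·t² + 188·t + 133 = 0  ⇒  m = (-94)² − 65·133 = 191
m = 191 > 0,  v_rel·d = -94 < 0  ⇒  outside

inside=no margin=191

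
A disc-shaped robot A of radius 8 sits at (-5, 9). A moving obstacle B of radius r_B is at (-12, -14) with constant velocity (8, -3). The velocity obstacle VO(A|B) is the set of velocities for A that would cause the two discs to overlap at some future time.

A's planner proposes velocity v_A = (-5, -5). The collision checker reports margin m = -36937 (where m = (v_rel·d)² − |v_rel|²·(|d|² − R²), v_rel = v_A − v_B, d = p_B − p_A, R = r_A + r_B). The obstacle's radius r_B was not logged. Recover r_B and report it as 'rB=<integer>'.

m = -36937
d = (-7, -23);  v_rel = (-13, -2),  |v_rel|² = 173
v_rel×d = (-13)·(-23) − (-2)·(-7) = 285
since m = R²·173 − 285²:  R² = (81225 + -36937) / 173 = 256
R = √256 = 16  ⇒  r_B = 16 − 8 = 8

rB=8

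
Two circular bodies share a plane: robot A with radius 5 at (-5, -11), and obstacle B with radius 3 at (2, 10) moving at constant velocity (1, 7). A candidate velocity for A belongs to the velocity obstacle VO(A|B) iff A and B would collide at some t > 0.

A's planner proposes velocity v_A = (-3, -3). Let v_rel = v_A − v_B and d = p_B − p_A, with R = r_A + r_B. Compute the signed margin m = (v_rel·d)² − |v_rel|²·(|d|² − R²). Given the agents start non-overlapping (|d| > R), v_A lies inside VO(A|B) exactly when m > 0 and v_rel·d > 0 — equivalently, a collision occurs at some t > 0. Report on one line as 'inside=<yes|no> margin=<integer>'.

d = (7, 21),  |d|² = 490;  R = 5+3 = 8,  c = 490−8² = 426
v_rel = (-4, -10),  |v_rel|² = 116;  v_rel·d = (-4)·(7) + (-10)·(21) = -238
116·t² + 476·t + 426 = 0  ⇒  m = (-238)² − 116·426 = 7228
m = 7228 > 0,  v_rel·d = -238 < 0  ⇒  outside

inside=no margin=7228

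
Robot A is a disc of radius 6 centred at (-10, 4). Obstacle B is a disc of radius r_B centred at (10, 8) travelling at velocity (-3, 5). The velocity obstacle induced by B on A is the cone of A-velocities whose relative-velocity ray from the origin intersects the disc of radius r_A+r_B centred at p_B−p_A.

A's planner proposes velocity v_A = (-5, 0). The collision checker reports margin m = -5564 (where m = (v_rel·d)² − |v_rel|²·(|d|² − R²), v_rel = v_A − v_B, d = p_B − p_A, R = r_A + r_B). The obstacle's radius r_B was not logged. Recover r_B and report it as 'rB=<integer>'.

m = -5564
d = (20, 4);  v_rel = (-2, -5),  |v_rel|² = 29
v_rel×d = (-2)·(4) − (-5)·(20) = 92
since m = R²·29 − 92²:  R² = (8464 + -5564) / 29 = 100
R = √100 = 10  ⇒  r_B = 10 − 6 = 4

rB=4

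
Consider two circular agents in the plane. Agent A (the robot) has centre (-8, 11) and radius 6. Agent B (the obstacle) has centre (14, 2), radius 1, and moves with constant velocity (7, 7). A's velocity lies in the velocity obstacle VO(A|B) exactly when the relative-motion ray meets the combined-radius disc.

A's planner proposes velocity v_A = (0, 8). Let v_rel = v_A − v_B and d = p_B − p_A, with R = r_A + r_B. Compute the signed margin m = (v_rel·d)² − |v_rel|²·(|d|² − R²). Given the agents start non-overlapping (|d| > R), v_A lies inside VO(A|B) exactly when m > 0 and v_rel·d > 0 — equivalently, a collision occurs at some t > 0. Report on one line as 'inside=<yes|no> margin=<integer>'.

d = (22, -9),  |d|² = 565;  R = 6+1 = 7,  c = 565−7² = 516
v_rel = (-7, 1),  |v_rel|² = 50;  v_rel·d = (-7)·(22) + (1)·(-9) = -163
50·t² + 326·t + 516 = 0  ⇒  m = (-163)² − 50·516 = 769
m = 769 > 0,  v_rel·d = -163 < 0  ⇒  outside

inside=no margin=769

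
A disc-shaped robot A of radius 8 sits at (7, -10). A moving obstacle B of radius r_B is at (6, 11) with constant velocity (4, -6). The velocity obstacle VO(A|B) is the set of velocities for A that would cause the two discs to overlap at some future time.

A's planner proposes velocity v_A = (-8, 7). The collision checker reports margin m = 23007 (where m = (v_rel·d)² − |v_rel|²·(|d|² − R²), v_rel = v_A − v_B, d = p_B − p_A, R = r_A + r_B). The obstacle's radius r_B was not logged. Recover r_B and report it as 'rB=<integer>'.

m = 23007
d = (-1, 21);  v_rel = (-12, 13),  |v_rel|² = 313
v_rel×d = (-12)·(21) − (13)·(-1) = -239
since m = R²·313 − (-239)²:  R² = (57121 + 23007) / 313 = 256
R = √256 = 16  ⇒  r_B = 16 − 8 = 8

rB=8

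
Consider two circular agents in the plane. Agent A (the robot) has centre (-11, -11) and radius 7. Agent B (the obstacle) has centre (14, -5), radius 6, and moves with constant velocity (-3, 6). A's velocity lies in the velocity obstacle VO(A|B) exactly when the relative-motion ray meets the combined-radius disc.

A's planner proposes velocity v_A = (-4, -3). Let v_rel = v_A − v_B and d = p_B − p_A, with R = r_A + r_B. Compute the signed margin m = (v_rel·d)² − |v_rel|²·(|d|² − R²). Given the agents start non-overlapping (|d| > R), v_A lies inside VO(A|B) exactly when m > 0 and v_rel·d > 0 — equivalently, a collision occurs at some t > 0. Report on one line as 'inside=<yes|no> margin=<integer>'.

d = (25, 6),  |d|² = 661;  R = 7+6 = 13,  c = 661−13² = 492
v_rel = (-1, -9),  |v_rel|² = 82;  v_rel·d = (-1)·(25) + (-9)·(6) = -79
82·t² + 158·t + 492 = 0  ⇒  m = (-79)² − 82·492 = -34103
m = -34103 < 0,  v_rel·d = -79 < 0  ⇒  outside

inside=no margin=-34103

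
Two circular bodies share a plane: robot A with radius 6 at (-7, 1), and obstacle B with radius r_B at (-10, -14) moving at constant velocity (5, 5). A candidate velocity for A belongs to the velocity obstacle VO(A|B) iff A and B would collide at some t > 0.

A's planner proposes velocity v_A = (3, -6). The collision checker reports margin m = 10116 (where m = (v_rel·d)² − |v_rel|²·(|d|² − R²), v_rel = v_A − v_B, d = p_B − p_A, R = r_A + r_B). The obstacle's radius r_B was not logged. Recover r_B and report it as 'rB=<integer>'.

m = 10116
d = (-3, -15);  v_rel = (-2, -11),  |v_rel|² = 125
v_rel×d = (-2)·(-15) − (-11)·(-3) = -3
since m = R²·125 − (-3)²:  R² = (9 + 10116) / 125 = 81
R = √81 = 9  ⇒  r_B = 9 − 6 = 3

rB=3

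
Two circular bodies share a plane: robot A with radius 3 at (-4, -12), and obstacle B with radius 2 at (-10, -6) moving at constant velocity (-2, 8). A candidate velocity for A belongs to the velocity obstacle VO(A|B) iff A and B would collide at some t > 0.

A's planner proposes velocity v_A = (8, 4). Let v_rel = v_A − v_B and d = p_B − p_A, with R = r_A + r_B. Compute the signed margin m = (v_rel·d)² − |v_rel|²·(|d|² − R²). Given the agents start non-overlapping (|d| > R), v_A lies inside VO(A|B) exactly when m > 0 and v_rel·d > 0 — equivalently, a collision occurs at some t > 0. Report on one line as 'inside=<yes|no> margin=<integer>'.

d = (-6, 6),  |d|² = 72;  R = 3+2 = 5,  c = 72−5² = 47
v_rel = (10, -4),  |v_rel|² = 116;  v_rel·d = (10)·(-6) + (-4)·(6) = -84
116·t² + 168·t + 47 = 0  ⇒  m = (-84)² − 116·47 = 1604
m = 1604 > 0,  v_rel·d = -84 < 0  ⇒  outside

inside=no margin=1604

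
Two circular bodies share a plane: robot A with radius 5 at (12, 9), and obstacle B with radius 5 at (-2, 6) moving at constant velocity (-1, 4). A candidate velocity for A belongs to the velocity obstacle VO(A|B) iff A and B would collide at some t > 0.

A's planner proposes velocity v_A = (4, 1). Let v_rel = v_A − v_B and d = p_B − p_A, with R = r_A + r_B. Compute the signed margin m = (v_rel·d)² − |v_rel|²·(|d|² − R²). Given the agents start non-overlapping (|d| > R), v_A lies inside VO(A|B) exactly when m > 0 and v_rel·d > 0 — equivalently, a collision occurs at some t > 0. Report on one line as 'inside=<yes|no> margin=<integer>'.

d = (-14, -3),  |d|² = 205;  R = 5+5 = 10,  c = 205−10² = 105
v_rel = (5, -3),  |v_rel|² = 34;  v_rel·d = (5)·(-14) + (-3)·(-3) = -61
34·t² + 122·t + 105 = 0  ⇒  m = (-61)² − 34·105 = 151
m = 151 > 0,  v_rel·d = -61 < 0  ⇒  outside

inside=no margin=151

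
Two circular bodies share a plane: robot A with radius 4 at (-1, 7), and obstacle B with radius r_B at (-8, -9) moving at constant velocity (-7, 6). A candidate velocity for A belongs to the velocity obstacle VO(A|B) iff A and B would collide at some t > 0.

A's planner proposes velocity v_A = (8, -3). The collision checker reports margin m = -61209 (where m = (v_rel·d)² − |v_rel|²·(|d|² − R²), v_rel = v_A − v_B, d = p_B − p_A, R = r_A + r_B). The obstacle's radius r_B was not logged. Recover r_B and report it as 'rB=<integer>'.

m = -61209
d = (-7, -16);  v_rel = (15, -9),  |v_rel|² = 306
v_rel×d = (15)·(-16) − (-9)·(-7) = -303
since m = R²·306 − (-303)²:  R² = (91809 + -61209) / 306 = 100
R = √100 = 10  ⇒  r_B = 10 − 4 = 6

rB=6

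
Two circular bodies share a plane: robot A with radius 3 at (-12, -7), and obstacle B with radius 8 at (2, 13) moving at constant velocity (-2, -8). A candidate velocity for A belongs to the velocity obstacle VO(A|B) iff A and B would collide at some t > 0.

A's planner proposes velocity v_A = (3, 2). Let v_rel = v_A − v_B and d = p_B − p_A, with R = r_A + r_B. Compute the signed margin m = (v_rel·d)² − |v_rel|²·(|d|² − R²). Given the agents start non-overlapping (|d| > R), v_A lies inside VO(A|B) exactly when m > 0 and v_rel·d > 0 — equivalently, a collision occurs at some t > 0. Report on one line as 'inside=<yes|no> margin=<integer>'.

d = (14, 20),  |d|² = 596;  R = 3+8 = 11,  c = 596−11² = 475
v_rel = (5, 10),  |v_rel|² = 125;  v_rel·d = (5)·(14) + (10)·(20) = 270
125·t² − 540·t + 475 = 0  ⇒  m = 270² − 125·475 = 13525
m = 13525 > 0,  v_rel·d = 270 > 0  ⇒  inside

inside=yes margin=13525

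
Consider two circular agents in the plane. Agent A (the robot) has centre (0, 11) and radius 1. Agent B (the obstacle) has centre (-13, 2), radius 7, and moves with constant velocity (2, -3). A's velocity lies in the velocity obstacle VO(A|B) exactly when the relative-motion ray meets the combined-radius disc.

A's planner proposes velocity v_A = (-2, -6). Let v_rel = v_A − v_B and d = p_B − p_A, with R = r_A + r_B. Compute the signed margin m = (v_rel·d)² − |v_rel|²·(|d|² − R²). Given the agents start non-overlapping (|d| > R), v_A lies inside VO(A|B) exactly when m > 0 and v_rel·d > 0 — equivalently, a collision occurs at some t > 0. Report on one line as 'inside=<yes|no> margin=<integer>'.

d = (-13, -9),  |d|² = 250;  R = 1+7 = 8,  c = 250−8² = 186
v_rel = (-4, -3),  |v_rel|² = 25;  v_rel·d = (-4)·(-13) + (-3)·(-9) = 79
25·t² − 158·t + 186 = 0  ⇒  m = 79² − 25·186 = 1591
m = 1591 > 0,  v_rel·d = 79 > 0  ⇒  inside

inside=yes margin=1591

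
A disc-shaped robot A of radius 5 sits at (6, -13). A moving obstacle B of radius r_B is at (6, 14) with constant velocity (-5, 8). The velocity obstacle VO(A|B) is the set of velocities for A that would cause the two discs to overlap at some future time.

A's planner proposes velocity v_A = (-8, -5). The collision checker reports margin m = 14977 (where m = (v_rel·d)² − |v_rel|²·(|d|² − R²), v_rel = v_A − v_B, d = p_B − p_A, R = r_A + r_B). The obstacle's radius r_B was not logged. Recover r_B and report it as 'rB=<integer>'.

m = 14977
d = (0, 27);  v_rel = (-3, -13),  |v_rel|² = 178
v_rel×d = (-3)·(27) − (-13)·(0) = -81
since m = R²·178 − (-81)²:  R² = (6561 + 14977) / 178 = 121
R = √121 = 11  ⇒  r_B = 11 − 5 = 6

rB=6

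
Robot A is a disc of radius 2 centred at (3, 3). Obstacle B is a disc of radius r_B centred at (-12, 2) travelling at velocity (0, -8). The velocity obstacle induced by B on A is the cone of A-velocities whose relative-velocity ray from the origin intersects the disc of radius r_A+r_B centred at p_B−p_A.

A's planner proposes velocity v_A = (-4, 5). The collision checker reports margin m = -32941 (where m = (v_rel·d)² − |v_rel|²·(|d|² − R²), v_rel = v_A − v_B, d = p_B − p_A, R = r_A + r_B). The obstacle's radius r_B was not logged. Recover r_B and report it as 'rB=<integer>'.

m = -32941
d = (-15, -1);  v_rel = (-4, 13),  |v_rel|² = 185
v_rel×d = (-4)·(-1) − (13)·(-15) = 199
since m = R²·185 − 199²:  R² = (39601 + -32941) / 185 = 36
R = √36 = 6  ⇒  r_B = 6 − 2 = 4

rB=4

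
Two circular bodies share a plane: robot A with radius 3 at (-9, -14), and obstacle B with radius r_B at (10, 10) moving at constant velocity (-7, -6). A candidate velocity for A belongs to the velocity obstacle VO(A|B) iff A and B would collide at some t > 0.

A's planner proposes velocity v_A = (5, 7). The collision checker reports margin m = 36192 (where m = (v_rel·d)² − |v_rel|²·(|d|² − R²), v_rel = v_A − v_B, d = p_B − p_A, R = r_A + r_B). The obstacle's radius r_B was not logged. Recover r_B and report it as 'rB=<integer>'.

m = 36192
d = (19, 24);  v_rel = (12, 13),  |v_rel|² = 313
v_rel×d = (12)·(24) − (13)·(19) = 41
since m = R²·313 − 41²:  R² = (1681 + 36192) / 313 = 121
R = √121 = 11  ⇒  r_B = 11 − 3 = 8

rB=8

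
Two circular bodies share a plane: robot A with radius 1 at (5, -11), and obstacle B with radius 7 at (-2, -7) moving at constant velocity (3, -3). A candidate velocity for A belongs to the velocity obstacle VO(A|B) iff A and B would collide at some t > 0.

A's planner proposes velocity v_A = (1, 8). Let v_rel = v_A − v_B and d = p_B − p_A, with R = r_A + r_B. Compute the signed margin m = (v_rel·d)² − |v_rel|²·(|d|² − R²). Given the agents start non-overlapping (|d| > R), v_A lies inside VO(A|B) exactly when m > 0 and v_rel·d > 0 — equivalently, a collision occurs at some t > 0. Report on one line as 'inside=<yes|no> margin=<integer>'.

d = (-7, 4),  |d|² = 65;  R = 1+7 = 8,  c = 65−8² = 1
v_rel = (-2, 11),  |v_rel|² = 125;  v_rel·d = (-2)·(-7) + (11)·(4) = 58
125·t² − 116·t + 1 = 0  ⇒  m = 58² − 125·1 = 3239
m = 3239 > 0,  v_rel·d = 58 > 0  ⇒  inside

inside=yes margin=3239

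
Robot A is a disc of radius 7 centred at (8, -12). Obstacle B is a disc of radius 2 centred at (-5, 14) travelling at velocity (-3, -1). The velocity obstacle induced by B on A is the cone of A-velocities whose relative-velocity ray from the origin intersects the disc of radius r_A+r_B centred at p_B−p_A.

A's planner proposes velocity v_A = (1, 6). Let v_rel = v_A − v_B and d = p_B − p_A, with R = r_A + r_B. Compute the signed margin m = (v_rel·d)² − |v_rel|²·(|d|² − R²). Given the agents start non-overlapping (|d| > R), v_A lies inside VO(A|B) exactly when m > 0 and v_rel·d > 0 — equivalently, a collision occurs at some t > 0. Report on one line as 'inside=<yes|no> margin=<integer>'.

d = (-13, 26),  |d|² = 845;  R = 7+2 = 9,  c = 845−9² = 764
v_rel = (4, 7),  |v_rel|² = 65;  v_rel·d = (4)·(-13) + (7)·(26) = 130
65·t² − 260·t + 764 = 0  ⇒  m = 130² − 65·764 = -32760
m = -32760 < 0,  v_rel·d = 130 > 0  ⇒  outside

inside=no margin=-32760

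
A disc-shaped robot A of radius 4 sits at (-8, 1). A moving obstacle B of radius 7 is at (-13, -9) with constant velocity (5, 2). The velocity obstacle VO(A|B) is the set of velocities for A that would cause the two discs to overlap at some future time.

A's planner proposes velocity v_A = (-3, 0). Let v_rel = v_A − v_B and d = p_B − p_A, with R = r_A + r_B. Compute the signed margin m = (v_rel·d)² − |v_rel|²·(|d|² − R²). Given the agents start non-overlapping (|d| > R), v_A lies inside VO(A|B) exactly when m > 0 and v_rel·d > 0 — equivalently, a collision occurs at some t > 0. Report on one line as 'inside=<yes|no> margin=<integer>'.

d = (-5, -10),  |d|² = 125;  R = 4+7 = 11,  c = 125−11² = 4
v_rel = (-8, -2),  |v_rel|² = 68;  v_rel·d = (-8)·(-5) + (-2)·(-10) = 60
68·t² − 120·t + 4 = 0  ⇒  m = 60² − 68·4 = 3328
m = 3328 > 0,  v_rel·d = 60 > 0  ⇒  inside

inside=yes margin=3328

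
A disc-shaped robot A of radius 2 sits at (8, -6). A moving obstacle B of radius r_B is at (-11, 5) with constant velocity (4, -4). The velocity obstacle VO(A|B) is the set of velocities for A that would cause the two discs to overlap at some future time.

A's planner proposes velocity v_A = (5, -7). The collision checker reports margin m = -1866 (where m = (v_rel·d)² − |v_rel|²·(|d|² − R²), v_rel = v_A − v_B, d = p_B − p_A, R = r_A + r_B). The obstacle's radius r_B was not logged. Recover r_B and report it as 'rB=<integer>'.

m = -1866
d = (-19, 11);  v_rel = (1, -3),  |v_rel|² = 10
v_rel×d = (1)·(11) − (-3)·(-19) = -46
since m = R²·10 − (-46)²:  R² = (2116 + -1866) / 10 = 25
R = √25 = 5  ⇒  r_B = 5 − 2 = 3

rB=3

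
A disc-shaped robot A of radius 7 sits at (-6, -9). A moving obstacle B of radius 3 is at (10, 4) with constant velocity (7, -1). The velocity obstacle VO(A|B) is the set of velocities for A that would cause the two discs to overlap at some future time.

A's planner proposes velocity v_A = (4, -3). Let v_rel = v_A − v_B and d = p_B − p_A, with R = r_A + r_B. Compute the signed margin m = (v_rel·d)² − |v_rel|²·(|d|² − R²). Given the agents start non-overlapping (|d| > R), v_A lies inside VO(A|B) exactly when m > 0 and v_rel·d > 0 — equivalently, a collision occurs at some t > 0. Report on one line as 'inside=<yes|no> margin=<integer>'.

d = (16, 13),  |d|² = 425;  R = 7+3 = 10,  c = 425−10² = 325
v_rel = (-3, -2),  |v_rel|² = 13;  v_rel·d = (-3)·(16) + (-2)·(13) = -74
13·t² + 148·t + 325 = 0  ⇒  m = (-74)² − 13·325 = 1251
m = 1251 > 0,  v_rel·d = -74 < 0  ⇒  outside

inside=no margin=1251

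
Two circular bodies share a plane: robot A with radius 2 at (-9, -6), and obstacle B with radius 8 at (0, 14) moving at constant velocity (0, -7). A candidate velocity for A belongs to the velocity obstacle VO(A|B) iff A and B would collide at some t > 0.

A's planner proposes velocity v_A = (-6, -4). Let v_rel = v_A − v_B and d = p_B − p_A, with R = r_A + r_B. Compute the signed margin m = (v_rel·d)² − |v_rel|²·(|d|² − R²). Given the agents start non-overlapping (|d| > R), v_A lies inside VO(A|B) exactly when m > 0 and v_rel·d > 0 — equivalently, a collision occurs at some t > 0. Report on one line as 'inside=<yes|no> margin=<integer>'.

d = (9, 20),  |d|² = 481;  R = 2+8 = 10,  c = 481−10² = 381
v_rel = (-6, 3),  |v_rel|² = 45;  v_rel·d = (-6)·(9) + (3)·(20) = 6
45·t² − 12·t + 381 = 0  ⇒  m = 6² − 45·381 = -17109
m = -17109 < 0,  v_rel·d = 6 > 0  ⇒  outside

inside=no margin=-17109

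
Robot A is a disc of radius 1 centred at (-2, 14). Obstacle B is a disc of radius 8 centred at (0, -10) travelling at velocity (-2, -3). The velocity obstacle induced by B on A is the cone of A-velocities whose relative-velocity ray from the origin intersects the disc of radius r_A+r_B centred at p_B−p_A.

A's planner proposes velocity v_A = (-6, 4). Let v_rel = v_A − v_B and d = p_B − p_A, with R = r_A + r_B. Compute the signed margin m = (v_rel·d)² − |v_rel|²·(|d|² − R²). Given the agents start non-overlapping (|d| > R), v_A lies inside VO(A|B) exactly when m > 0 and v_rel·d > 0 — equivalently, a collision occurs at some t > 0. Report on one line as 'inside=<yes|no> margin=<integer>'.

d = (2, -24),  |d|² = 580;  R = 1+8 = 9,  c = 580−9² = 499
v_rel = (-4, 7),  |v_rel|² = 65;  v_rel·d = (-4)·(2) + (7)·(-24) = -176
65·t² + 352·t + 499 = 0  ⇒  m = (-176)² − 65·499 = -1459
m = -1459 < 0,  v_rel·d = -176 < 0  ⇒  outside

inside=no margin=-1459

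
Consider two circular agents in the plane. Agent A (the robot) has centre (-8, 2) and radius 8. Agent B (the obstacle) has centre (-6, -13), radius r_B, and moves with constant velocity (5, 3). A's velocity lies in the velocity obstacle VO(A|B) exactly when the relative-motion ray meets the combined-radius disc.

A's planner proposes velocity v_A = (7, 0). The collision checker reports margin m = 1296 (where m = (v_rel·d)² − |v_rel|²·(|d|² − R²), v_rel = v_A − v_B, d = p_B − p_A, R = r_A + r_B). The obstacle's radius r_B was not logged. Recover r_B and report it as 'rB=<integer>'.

m = 1296
d = (2, -15);  v_rel = (2, -3),  |v_rel|² = 13
v_rel×d = (2)·(-15) − (-3)·(2) = -24
since m = R²·13 − (-24)²:  R² = (576 + 1296) / 13 = 144
R = √144 = 12  ⇒  r_B = 12 − 8 = 4

rB=4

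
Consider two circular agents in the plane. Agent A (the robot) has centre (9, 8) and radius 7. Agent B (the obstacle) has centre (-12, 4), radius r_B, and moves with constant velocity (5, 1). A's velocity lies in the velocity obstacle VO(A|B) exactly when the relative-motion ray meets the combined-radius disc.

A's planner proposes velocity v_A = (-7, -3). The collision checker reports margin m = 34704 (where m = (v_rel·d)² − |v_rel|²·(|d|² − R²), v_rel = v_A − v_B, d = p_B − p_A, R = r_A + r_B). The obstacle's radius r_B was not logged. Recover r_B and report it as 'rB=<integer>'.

m = 34704
d = (-21, -4);  v_rel = (-12, -4),  |v_rel|² = 160
v_rel×d = (-12)·(-4) − (-4)·(-21) = -36
since m = R²·160 − (-36)²:  R² = (1296 + 34704) / 160 = 225
R = √225 = 15  ⇒  r_B = 15 − 7 = 8

rB=8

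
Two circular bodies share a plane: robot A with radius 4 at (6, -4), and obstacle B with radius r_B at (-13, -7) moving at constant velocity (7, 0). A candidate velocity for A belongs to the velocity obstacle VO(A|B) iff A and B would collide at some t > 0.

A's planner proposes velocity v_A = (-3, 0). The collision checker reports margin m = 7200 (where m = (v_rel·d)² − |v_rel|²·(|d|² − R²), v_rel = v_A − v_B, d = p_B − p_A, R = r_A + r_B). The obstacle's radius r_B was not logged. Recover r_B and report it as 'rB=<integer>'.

m = 7200
d = (-19, -3);  v_rel = (-10, 0),  |v_rel|² = 100
v_rel×d = (-10)·(-3) − (0)·(-19) = 30
since m = R²·100 − 30²:  R² = (900 + 7200) / 100 = 81
R = √81 = 9  ⇒  r_B = 9 − 4 = 5

rB=5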